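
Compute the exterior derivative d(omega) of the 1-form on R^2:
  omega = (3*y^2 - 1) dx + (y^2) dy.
d(omega) = (-6*y) dx ∧ dy

For a 1-form omega = sum_i f_i dx_i, the exterior derivative is
  d(omega) = sum_{i < j} (∂f_j/∂x_i - ∂f_i/∂x_j) dx_i ∧ dx_j.
  coefficient of dx ∧ dy: ∂f_2/∂x - ∂f_1/∂y = ∂(y^2)/∂x - ∂(3*y^2 - 1)/∂y = -6*y
Assembling: d(omega) = (-6*y) dx ∧ dy.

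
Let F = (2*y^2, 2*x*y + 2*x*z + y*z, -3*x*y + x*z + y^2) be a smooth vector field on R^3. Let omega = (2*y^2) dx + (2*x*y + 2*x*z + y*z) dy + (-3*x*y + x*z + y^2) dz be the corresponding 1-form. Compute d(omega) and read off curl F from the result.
d(omega) = (-5*x + y) dy ∧ dz + (3*y - z) dz ∧ dx + (-2*y + 2*z) dx ∧ dy; curl F = (-5*x + y, 3*y - z, -2*y + 2*z)

d omega = sum_{i<j} (∂f_j/∂x_i - ∂f_i/∂x_j) dx_i ∧ dx_j. Under the identification (dy ∧ dz, dz ∧ dx, dx ∧ dy) ↔ (e_x, e_y, e_z), the coefficients are exactly the components of curl F. Compute:
  ∂R/∂y - ∂Q/∂z = (-3*x + 2*y) - (2*x + y) = -5*x + y
  ∂P/∂z - ∂R/∂x = (0) - (-3*y + z) = 3*y - z
  ∂Q/∂x - ∂P/∂y = (2*y + 2*z) - (4*y) = -2*y + 2*z.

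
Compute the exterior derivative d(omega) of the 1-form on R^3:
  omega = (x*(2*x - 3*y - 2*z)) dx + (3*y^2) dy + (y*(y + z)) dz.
d(omega) = (3*x) dx ∧ dy + (2*x) dx ∧ dz + (2*y + z) dy ∧ dz

For a 1-form omega = sum_i f_i dx_i, the exterior derivative is
  d(omega) = sum_{i < j} (∂f_j/∂x_i - ∂f_i/∂x_j) dx_i ∧ dx_j.
  coefficient of dx ∧ dy: ∂f_2/∂x - ∂f_1/∂y = ∂(3*y^2)/∂x - ∂(x*(2*x - 3*y - 2*z))/∂y = 3*x
  coefficient of dx ∧ dz: ∂f_3/∂x - ∂f_1/∂z = ∂(y*(y + z))/∂x - ∂(x*(2*x - 3*y - 2*z))/∂z = 2*x
  coefficient of dy ∧ dz: ∂f_3/∂y - ∂f_2/∂z = ∂(y*(y + z))/∂y - ∂(3*y^2)/∂z = 2*y + z
Assembling: d(omega) = (3*x) dx ∧ dy + (2*x) dx ∧ dz + (2*y + z) dy ∧ dz.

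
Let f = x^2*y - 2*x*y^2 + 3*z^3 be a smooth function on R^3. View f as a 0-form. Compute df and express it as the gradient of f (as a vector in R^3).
df = (2*y*(x - y)) dx + (x*(x - 4*y)) dy + (9*z^2) dz; grad f = (2*y*(x - y), x*(x - 4*y), 9*z^2)

For a 0-form f, d f = (∂f/∂x) dx + (∂f/∂y) dy + (∂f/∂z) dz. The components of the vector representation are exactly the entries of grad f in Cartesian coordinates:
  ∂f/∂x = 2*y*(x - y)
  ∂f/∂y = x*(x - 4*y)
  ∂f/∂z = 9*z^2.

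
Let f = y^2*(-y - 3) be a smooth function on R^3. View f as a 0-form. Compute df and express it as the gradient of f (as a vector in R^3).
df = (0) dx + (3*y*(-y - 2)) dy + (0) dz; grad f = (0, 3*y*(-y - 2), 0)

For a 0-form f, d f = (∂f/∂x) dx + (∂f/∂y) dy + (∂f/∂z) dz. The components of the vector representation are exactly the entries of grad f in Cartesian coordinates:
  ∂f/∂x = 0
  ∂f/∂y = 3*y*(-y - 2)
  ∂f/∂z = 0.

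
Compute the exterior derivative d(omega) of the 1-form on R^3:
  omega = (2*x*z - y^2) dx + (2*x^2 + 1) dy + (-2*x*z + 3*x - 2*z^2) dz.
d(omega) = (4*x + 2*y) dx ∧ dy + (-2*x - 2*z + 3) dx ∧ dz

For a 1-form omega = sum_i f_i dx_i, the exterior derivative is
  d(omega) = sum_{i < j} (∂f_j/∂x_i - ∂f_i/∂x_j) dx_i ∧ dx_j.
  coefficient of dx ∧ dy: ∂f_2/∂x - ∂f_1/∂y = ∂(2*x^2 + 1)/∂x - ∂(2*x*z - y^2)/∂y = 4*x + 2*y
  coefficient of dx ∧ dz: ∂f_3/∂x - ∂f_1/∂z = ∂(-2*x*z + 3*x - 2*z^2)/∂x - ∂(2*x*z - y^2)/∂z = -2*x - 2*z + 3
Assembling: d(omega) = (4*x + 2*y) dx ∧ dy + (-2*x - 2*z + 3) dx ∧ dz.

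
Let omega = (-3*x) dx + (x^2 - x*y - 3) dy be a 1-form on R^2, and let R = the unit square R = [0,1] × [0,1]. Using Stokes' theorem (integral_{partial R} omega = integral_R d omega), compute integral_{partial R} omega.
integral_(partial R) omega = 1/2

Stokes: integral_partial_R omega = integral_R d omega with d omega = (∂Q/∂x - ∂P/∂y) dx ∧ dy.
  ∂Q/∂x = 2*x - y
  ∂P/∂y = 0
  integrand = ∂Q/∂x - ∂P/∂y = 2*x - y.
Integrating over R: integral_0^1 integral_0^1 (2*x - y) dx dy = 1/2.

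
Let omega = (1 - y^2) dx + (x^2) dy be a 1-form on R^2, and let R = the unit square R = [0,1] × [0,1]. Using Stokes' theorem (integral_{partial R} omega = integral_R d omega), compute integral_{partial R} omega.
integral_(partial R) omega = 2

Stokes: integral_partial_R omega = integral_R d omega with d omega = (∂Q/∂x - ∂P/∂y) dx ∧ dy.
  ∂Q/∂x = 2*x
  ∂P/∂y = -2*y
  integrand = ∂Q/∂x - ∂P/∂y = 2*x + 2*y.
Integrating over R: integral_0^1 integral_0^1 (2*x + 2*y) dx dy = 2.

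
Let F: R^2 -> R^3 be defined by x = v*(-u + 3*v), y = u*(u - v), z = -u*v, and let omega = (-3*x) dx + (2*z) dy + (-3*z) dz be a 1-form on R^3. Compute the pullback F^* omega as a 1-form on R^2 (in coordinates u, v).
F^* omega = (v*(-4*u^2 - 4*u*v + 9*v^2)) du + (v*(-4*u^2 + 27*u*v - 54*v^2)) dv

Using F^*(f dg) = (f ∘ F) d(g ∘ F), substitute each coordinate x_i by F_i(u, v) in f_i, and replace dx_i by d F_i = (∂F_i/∂u) du + (∂F_i/∂v) dv.
  For the x component: f_1(F) = 3*v*(u - 3*v); d F_1 = (-v) du + (-u + 6*v) dv
  For the y component: f_2(F) = -2*u*v; d F_2 = (2*u - v) du + (-u) dv
  For the z component: f_3(F) = 3*u*v; d F_3 = (-v) du + (-u) dv
Combining and collecting du, dv coefficients:
  coeff of du: v*(-4*u^2 - 4*u*v + 9*v^2)
  coeff of dv: v*(-4*u^2 + 27*u*v - 54*v^2)
F^* omega = (v*(-4*u^2 - 4*u*v + 9*v^2)) du + (v*(-4*u^2 + 27*u*v - 54*v^2)) dv.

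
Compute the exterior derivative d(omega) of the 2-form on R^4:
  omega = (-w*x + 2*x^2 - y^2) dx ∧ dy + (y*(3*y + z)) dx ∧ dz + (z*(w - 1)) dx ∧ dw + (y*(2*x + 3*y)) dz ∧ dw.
d(omega) = (-x) dx ∧ dy ∧ dw + (-6*y - z) dx ∧ dy ∧ dz + (-w + 2*y + 1) dx ∧ dz ∧ dw + (2*x + 6*y) dy ∧ dz ∧ dw

For a 2-form omega = sum_{i<j} g_{ij} dx_i ∧ dx_j, the exterior derivative is
  d(omega) = sum_{i<j} d(g_{ij}) ∧ dx_i ∧ dx_j = sum_{i<j, k} (∂g_{ij}/∂x_k) dx_k ∧ dx_i ∧ dx_j.
Expand each term, using dx_k ∧ dx_i ∧ dx_j = sgn(permutation) dx_{(a)} ∧ dx_{(b)} ∧ dx_{(c)} with (a < b < c) sorted:
  d(-w*x + 2*x^2 - y^2) includes (∂/∂w)(-w*x + 2*x^2 - y^2) dw = (-x) dw, which multiplied by dx ∧ dy gives (-x) dx ∧ dy ∧ dw
  d(y*(3*y + z)) includes (∂/∂y)(y*(3*y + z)) dy = (6*y + z) dy, which multiplied by dx ∧ dz gives (-6*y - z) dx ∧ dy ∧ dz
  d(z*(w - 1)) includes (∂/∂z)(z*(w - 1)) dz = (w - 1) dz, which multiplied by dx ∧ dw gives (1 - w) dx ∧ dz ∧ dw
  d(y*(2*x + 3*y)) includes (∂/∂x)(y*(2*x + 3*y)) dx = (2*y) dx, which multiplied by dz ∧ dw gives (2*y) dx ∧ dz ∧ dw
  d(y*(2*x + 3*y)) includes (∂/∂y)(y*(2*x + 3*y)) dy = (2*x + 6*y) dy, which multiplied by dz ∧ dw gives (2*x + 6*y) dy ∧ dz ∧ dw
Collecting like 3-forms: d(omega) = (-x) dx ∧ dy ∧ dw + (-6*y - z) dx ∧ dy ∧ dz + (-w + 2*y + 1) dx ∧ dz ∧ dw + (2*x + 6*y) dy ∧ dz ∧ dw.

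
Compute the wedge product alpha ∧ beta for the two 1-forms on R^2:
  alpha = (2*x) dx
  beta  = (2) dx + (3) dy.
alpha ∧ beta = (6*x) dx ∧ dy

Distribute the wedge, using dx_i ∧ dx_j = -dx_j ∧ dx_i and dx_i ∧ dx_i = 0. For each pair (i, j) with i < j, the coefficient of dx_i ∧ dx_j in alpha ∧ beta is (alpha_i * beta_j - alpha_j * beta_i). Collecting: alpha ∧ beta = (6*x) dx ∧ dy.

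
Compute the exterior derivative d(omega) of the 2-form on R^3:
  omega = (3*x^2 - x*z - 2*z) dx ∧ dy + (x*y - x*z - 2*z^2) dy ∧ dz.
d(omega) = (-x + y - z - 2) dx ∧ dy ∧ dz

For a 2-form omega = sum_{i<j} g_{ij} dx_i ∧ dx_j, the exterior derivative is
  d(omega) = sum_{i<j} d(g_{ij}) ∧ dx_i ∧ dx_j = sum_{i<j, k} (∂g_{ij}/∂x_k) dx_k ∧ dx_i ∧ dx_j.
Expand each term, using dx_k ∧ dx_i ∧ dx_j = sgn(permutation) dx_{(a)} ∧ dx_{(b)} ∧ dx_{(c)} with (a < b < c) sorted:
  d(3*x^2 - x*z - 2*z) includes (∂/∂z)(3*x^2 - x*z - 2*z) dz = (-x - 2) dz, which multiplied by dx ∧ dy gives (-x - 2) dx ∧ dy ∧ dz
  d(x*y - x*z - 2*z^2) includes (∂/∂x)(x*y - x*z - 2*z^2) dx = (y - z) dx, which multiplied by dy ∧ dz gives (y - z) dx ∧ dy ∧ dz
Collecting like 3-forms: d(omega) = (-x + y - z - 2) dx ∧ dy ∧ dz.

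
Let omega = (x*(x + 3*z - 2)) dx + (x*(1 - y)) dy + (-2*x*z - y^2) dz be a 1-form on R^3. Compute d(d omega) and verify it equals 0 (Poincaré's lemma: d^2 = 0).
d(d omega) = 0

Step 1: d omega = sum_{i<j} (∂f_j/∂x_i - ∂f_i/∂x_j) dx_i ∧ dx_j:
  coeff of dx ∧ dy: 1 - y
  coeff of dx ∧ dz: -3*x - 2*z
  coeff of dy ∧ dz: -2*y
Step 2: Apply d again to each 2-form coefficient. The only possible 3-form in R^3 is dx ∧ dy ∧ dz, with coefficient
  ∂(coeff of dy∧dz)/∂x - ∂(coeff of dx∧dz)/∂y + ∂(coeff of dx∧dy)/∂z
  = ∂/∂x (-2*y) - ∂/∂y (-3*x - 2*z) + ∂/∂z (1 - y).
Each of these terms simplifies to sums of mixed partials that cancel in pairs. The result is 0 (by equality of mixed partials for smooth functions — Schwarz / Clairaut).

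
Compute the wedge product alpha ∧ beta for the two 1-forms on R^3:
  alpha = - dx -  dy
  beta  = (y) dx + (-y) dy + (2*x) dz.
alpha ∧ beta = (2*y) dx ∧ dy + (-2*x) dx ∧ dz + (-2*x) dy ∧ dz

Distribute the wedge, using dx_i ∧ dx_j = -dx_j ∧ dx_i and dx_i ∧ dx_i = 0. For each pair (i, j) with i < j, the coefficient of dx_i ∧ dx_j in alpha ∧ beta is (alpha_i * beta_j - alpha_j * beta_i). Collecting: alpha ∧ beta = (2*y) dx ∧ dy + (-2*x) dx ∧ dz + (-2*x) dy ∧ dz.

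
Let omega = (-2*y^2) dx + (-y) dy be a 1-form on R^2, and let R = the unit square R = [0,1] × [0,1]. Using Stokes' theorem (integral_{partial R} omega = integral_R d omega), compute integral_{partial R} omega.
integral_(partial R) omega = 2

Stokes: integral_partial_R omega = integral_R d omega with d omega = (∂Q/∂x - ∂P/∂y) dx ∧ dy.
  ∂Q/∂x = 0
  ∂P/∂y = -4*y
  integrand = ∂Q/∂x - ∂P/∂y = 4*y.
Integrating over R: integral_0^1 integral_0^1 (4*y) dx dy = 2.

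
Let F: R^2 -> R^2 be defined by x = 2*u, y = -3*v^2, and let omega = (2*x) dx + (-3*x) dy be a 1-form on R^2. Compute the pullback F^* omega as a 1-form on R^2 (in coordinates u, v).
F^* omega = (8*u) du + (36*u*v) dv

Using F^*(f dg) = (f ∘ F) d(g ∘ F), substitute each coordinate x_i by F_i(u, v) in f_i, and replace dx_i by d F_i = (∂F_i/∂u) du + (∂F_i/∂v) dv.
  For the x component: f_1(F) = 4*u; d F_1 = (2) du + (0) dv
  For the y component: f_2(F) = -6*u; d F_2 = (0) du + (-6*v) dv
Combining and collecting du, dv coefficients:
  coeff of du: 8*u
  coeff of dv: 36*u*v
F^* omega = (8*u) du + (36*u*v) dv.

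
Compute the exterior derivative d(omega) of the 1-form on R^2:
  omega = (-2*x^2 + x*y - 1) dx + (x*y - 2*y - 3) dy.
d(omega) = (-x + y) dx ∧ dy

For a 1-form omega = sum_i f_i dx_i, the exterior derivative is
  d(omega) = sum_{i < j} (∂f_j/∂x_i - ∂f_i/∂x_j) dx_i ∧ dx_j.
  coefficient of dx ∧ dy: ∂f_2/∂x - ∂f_1/∂y = ∂(x*y - 2*y - 3)/∂x - ∂(-2*x^2 + x*y - 1)/∂y = -x + y
Assembling: d(omega) = (-x + y) dx ∧ dy.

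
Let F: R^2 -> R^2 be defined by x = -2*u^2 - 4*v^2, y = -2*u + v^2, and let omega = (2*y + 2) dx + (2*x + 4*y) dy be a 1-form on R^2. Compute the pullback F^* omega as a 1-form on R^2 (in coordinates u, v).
F^* omega = (24*u^2 - 8*u*v^2 + 8*u + 8*v^2) du + (8*v*(-u^2 + 2*u - 3*v^2 - 2)) dv

Using F^*(f dg) = (f ∘ F) d(g ∘ F), substitute each coordinate x_i by F_i(u, v) in f_i, and replace dx_i by d F_i = (∂F_i/∂u) du + (∂F_i/∂v) dv.
  For the x component: f_1(F) = -4*u + 2*v^2 + 2; d F_1 = (-4*u) du + (-8*v) dv
  For the y component: f_2(F) = -4*u^2 - 8*u - 4*v^2; d F_2 = (-2) du + (2*v) dv
Combining and collecting du, dv coefficients:
  coeff of du: 24*u^2 - 8*u*v^2 + 8*u + 8*v^2
  coeff of dv: 8*v*(-u^2 + 2*u - 3*v^2 - 2)
F^* omega = (24*u^2 - 8*u*v^2 + 8*u + 8*v^2) du + (8*v*(-u^2 + 2*u - 3*v^2 - 2)) dv.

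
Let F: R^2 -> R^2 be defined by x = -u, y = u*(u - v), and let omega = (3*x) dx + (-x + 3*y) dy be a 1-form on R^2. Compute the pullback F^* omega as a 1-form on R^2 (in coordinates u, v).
F^* omega = (u*(6*u^2 - 9*u*v + 2*u + 3*v^2 - v + 3)) du + (u^2*(-3*u + 3*v - 1)) dv

Using F^*(f dg) = (f ∘ F) d(g ∘ F), substitute each coordinate x_i by F_i(u, v) in f_i, and replace dx_i by d F_i = (∂F_i/∂u) du + (∂F_i/∂v) dv.
  For the x component: f_1(F) = -3*u; d F_1 = (-1) du + (0) dv
  For the y component: f_2(F) = u*(3*u - 3*v + 1); d F_2 = (2*u - v) du + (-u) dv
Combining and collecting du, dv coefficients:
  coeff of du: u*(6*u^2 - 9*u*v + 2*u + 3*v^2 - v + 3)
  coeff of dv: u^2*(-3*u + 3*v - 1)
F^* omega = (u*(6*u^2 - 9*u*v + 2*u + 3*v^2 - v + 3)) du + (u^2*(-3*u + 3*v - 1)) dv.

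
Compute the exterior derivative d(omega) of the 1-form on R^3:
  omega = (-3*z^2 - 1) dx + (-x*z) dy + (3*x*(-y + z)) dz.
d(omega) = (-z) dx ∧ dy + (-3*y + 9*z) dx ∧ dz + (-2*x) dy ∧ dz

For a 1-form omega = sum_i f_i dx_i, the exterior derivative is
  d(omega) = sum_{i < j} (∂f_j/∂x_i - ∂f_i/∂x_j) dx_i ∧ dx_j.
  coefficient of dx ∧ dy: ∂f_2/∂x - ∂f_1/∂y = ∂(-x*z)/∂x - ∂(-3*z^2 - 1)/∂y = -z
  coefficient of dx ∧ dz: ∂f_3/∂x - ∂f_1/∂z = ∂(3*x*(-y + z))/∂x - ∂(-3*z^2 - 1)/∂z = -3*y + 9*z
  coefficient of dy ∧ dz: ∂f_3/∂y - ∂f_2/∂z = ∂(3*x*(-y + z))/∂y - ∂(-x*z)/∂z = -2*x
Assembling: d(omega) = (-z) dx ∧ dy + (-3*y + 9*z) dx ∧ dz + (-2*x) dy ∧ dz.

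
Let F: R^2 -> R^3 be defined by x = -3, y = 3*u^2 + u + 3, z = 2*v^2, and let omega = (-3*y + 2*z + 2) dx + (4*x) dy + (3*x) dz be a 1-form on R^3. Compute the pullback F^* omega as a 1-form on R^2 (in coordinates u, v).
F^* omega = (-72*u - 12) du + (-36*v) dv

Using F^*(f dg) = (f ∘ F) d(g ∘ F), substitute each coordinate x_i by F_i(u, v) in f_i, and replace dx_i by d F_i = (∂F_i/∂u) du + (∂F_i/∂v) dv.
  For the x component: f_1(F) = -9*u^2 - 3*u + 4*v^2 - 7; d F_1 = (0) du + (0) dv
  For the y component: f_2(F) = -12; d F_2 = (6*u + 1) du + (0) dv
  For the z component: f_3(F) = -9; d F_3 = (0) du + (4*v) dv
Combining and collecting du, dv coefficients:
  coeff of du: -72*u - 12
  coeff of dv: -36*v
F^* omega = (-72*u - 12) du + (-36*v) dv.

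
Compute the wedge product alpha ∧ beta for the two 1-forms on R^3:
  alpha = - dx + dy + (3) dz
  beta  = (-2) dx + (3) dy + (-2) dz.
alpha ∧ beta = (-1) dx ∧ dy + (8) dx ∧ dz + (-11) dy ∧ dz

Distribute the wedge, using dx_i ∧ dx_j = -dx_j ∧ dx_i and dx_i ∧ dx_i = 0. For each pair (i, j) with i < j, the coefficient of dx_i ∧ dx_j in alpha ∧ beta is (alpha_i * beta_j - alpha_j * beta_i). Collecting: alpha ∧ beta = (-1) dx ∧ dy + (8) dx ∧ dz + (-11) dy ∧ dz.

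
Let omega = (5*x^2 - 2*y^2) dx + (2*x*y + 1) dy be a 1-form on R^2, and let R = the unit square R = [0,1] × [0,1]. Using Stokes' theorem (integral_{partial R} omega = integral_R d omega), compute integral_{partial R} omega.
integral_(partial R) omega = 3

Stokes: integral_partial_R omega = integral_R d omega with d omega = (∂Q/∂x - ∂P/∂y) dx ∧ dy.
  ∂Q/∂x = 2*y
  ∂P/∂y = -4*y
  integrand = ∂Q/∂x - ∂P/∂y = 6*y.
Integrating over R: integral_0^1 integral_0^1 (6*y) dx dy = 3.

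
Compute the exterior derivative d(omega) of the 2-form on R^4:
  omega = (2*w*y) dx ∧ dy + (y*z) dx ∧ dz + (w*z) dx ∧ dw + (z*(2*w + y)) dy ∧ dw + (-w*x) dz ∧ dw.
d(omega) = (2*y) dx ∧ dy ∧ dw + (-z) dx ∧ dy ∧ dz + (-2*w) dx ∧ dz ∧ dw + (-2*w - y) dy ∧ dz ∧ dw

For a 2-form omega = sum_{i<j} g_{ij} dx_i ∧ dx_j, the exterior derivative is
  d(omega) = sum_{i<j} d(g_{ij}) ∧ dx_i ∧ dx_j = sum_{i<j, k} (∂g_{ij}/∂x_k) dx_k ∧ dx_i ∧ dx_j.
Expand each term, using dx_k ∧ dx_i ∧ dx_j = sgn(permutation) dx_{(a)} ∧ dx_{(b)} ∧ dx_{(c)} with (a < b < c) sorted:
  d(2*w*y) includes (∂/∂w)(2*w*y) dw = (2*y) dw, which multiplied by dx ∧ dy gives (2*y) dx ∧ dy ∧ dw
  d(y*z) includes (∂/∂y)(y*z) dy = (z) dy, which multiplied by dx ∧ dz gives (-z) dx ∧ dy ∧ dz
  d(w*z) includes (∂/∂z)(w*z) dz = (w) dz, which multiplied by dx ∧ dw gives (-w) dx ∧ dz ∧ dw
  d(z*(2*w + y)) includes (∂/∂z)(z*(2*w + y)) dz = (2*w + y) dz, which multiplied by dy ∧ dw gives (-2*w - y) dy ∧ dz ∧ dw
  d(-w*x) includes (∂/∂x)(-w*x) dx = (-w) dx, which multiplied by dz ∧ dw gives (-w) dx ∧ dz ∧ dw
Collecting like 3-forms: d(omega) = (2*y) dx ∧ dy ∧ dw + (-z) dx ∧ dy ∧ dz + (-2*w) dx ∧ dz ∧ dw + (-2*w - y) dy ∧ dz ∧ dw.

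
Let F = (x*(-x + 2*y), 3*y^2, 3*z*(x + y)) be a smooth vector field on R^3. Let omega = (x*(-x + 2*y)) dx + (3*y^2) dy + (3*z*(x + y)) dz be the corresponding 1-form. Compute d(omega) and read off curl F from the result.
d(omega) = (3*z) dy ∧ dz + (-3*z) dz ∧ dx + (-2*x) dx ∧ dy; curl F = (3*z, -3*z, -2*x)

d omega = sum_{i<j} (∂f_j/∂x_i - ∂f_i/∂x_j) dx_i ∧ dx_j. Under the identification (dy ∧ dz, dz ∧ dx, dx ∧ dy) ↔ (e_x, e_y, e_z), the coefficients are exactly the components of curl F. Compute:
  ∂R/∂y - ∂Q/∂z = (3*z) - (0) = 3*z
  ∂P/∂z - ∂R/∂x = (0) - (3*z) = -3*z
  ∂Q/∂x - ∂P/∂y = (0) - (2*x) = -2*x.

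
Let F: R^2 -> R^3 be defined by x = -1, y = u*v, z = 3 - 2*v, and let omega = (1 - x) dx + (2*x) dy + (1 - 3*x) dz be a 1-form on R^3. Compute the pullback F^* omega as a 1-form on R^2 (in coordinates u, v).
F^* omega = (-2*v) du + (-2*u - 8) dv

Using F^*(f dg) = (f ∘ F) d(g ∘ F), substitute each coordinate x_i by F_i(u, v) in f_i, and replace dx_i by d F_i = (∂F_i/∂u) du + (∂F_i/∂v) dv.
  For the x component: f_1(F) = 2; d F_1 = (0) du + (0) dv
  For the y component: f_2(F) = -2; d F_2 = (v) du + (u) dv
  For the z component: f_3(F) = 4; d F_3 = (0) du + (-2) dv
Combining and collecting du, dv coefficients:
  coeff of du: -2*v
  coeff of dv: -2*u - 8
F^* omega = (-2*v) du + (-2*u - 8) dv.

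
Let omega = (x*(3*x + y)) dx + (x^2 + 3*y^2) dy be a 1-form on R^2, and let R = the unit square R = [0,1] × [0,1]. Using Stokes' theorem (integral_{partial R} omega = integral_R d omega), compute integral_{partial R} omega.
integral_(partial R) omega = 1/2

Stokes: integral_partial_R omega = integral_R d omega with d omega = (∂Q/∂x - ∂P/∂y) dx ∧ dy.
  ∂Q/∂x = 2*x
  ∂P/∂y = x
  integrand = ∂Q/∂x - ∂P/∂y = x.
Integrating over R: integral_0^1 integral_0^1 (x) dx dy = 1/2.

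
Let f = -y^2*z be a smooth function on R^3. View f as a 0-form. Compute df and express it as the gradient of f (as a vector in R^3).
df = (0) dx + (-2*y*z) dy + (-y^2) dz; grad f = (0, -2*y*z, -y^2)

For a 0-form f, d f = (∂f/∂x) dx + (∂f/∂y) dy + (∂f/∂z) dz. The components of the vector representation are exactly the entries of grad f in Cartesian coordinates:
  ∂f/∂x = 0
  ∂f/∂y = -2*y*z
  ∂f/∂z = -y^2.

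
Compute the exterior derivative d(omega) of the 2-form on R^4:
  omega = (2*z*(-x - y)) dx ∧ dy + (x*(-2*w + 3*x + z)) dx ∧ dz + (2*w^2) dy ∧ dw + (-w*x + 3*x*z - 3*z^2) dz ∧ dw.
d(omega) = (-2*x - 2*y) dx ∧ dy ∧ dz + (-w - 2*x + 3*z) dx ∧ dz ∧ dw

For a 2-form omega = sum_{i<j} g_{ij} dx_i ∧ dx_j, the exterior derivative is
  d(omega) = sum_{i<j} d(g_{ij}) ∧ dx_i ∧ dx_j = sum_{i<j, k} (∂g_{ij}/∂x_k) dx_k ∧ dx_i ∧ dx_j.
Expand each term, using dx_k ∧ dx_i ∧ dx_j = sgn(permutation) dx_{(a)} ∧ dx_{(b)} ∧ dx_{(c)} with (a < b < c) sorted:
  d(2*z*(-x - y)) includes (∂/∂z)(2*z*(-x - y)) dz = (-2*x - 2*y) dz, which multiplied by dx ∧ dy gives (-2*x - 2*y) dx ∧ dy ∧ dz
  d(x*(-2*w + 3*x + z)) includes (∂/∂w)(x*(-2*w + 3*x + z)) dw = (-2*x) dw, which multiplied by dx ∧ dz gives (-2*x) dx ∧ dz ∧ dw
  d(-w*x + 3*x*z - 3*z^2) includes (∂/∂x)(-w*x + 3*x*z - 3*z^2) dx = (-w + 3*z) dx, which multiplied by dz ∧ dw gives (-w + 3*z) dx ∧ dz ∧ dw
Collecting like 3-forms: d(omega) = (-2*x - 2*y) dx ∧ dy ∧ dz + (-w - 2*x + 3*z) dx ∧ dz ∧ dw.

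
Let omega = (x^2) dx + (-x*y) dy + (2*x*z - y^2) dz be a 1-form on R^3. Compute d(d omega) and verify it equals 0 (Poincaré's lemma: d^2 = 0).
d(d omega) = 0

Step 1: d omega = sum_{i<j} (∂f_j/∂x_i - ∂f_i/∂x_j) dx_i ∧ dx_j:
  coeff of dx ∧ dy: -y
  coeff of dx ∧ dz: 2*z
  coeff of dy ∧ dz: -2*y
Step 2: Apply d again to each 2-form coefficient. The only possible 3-form in R^3 is dx ∧ dy ∧ dz, with coefficient
  ∂(coeff of dy∧dz)/∂x - ∂(coeff of dx∧dz)/∂y + ∂(coeff of dx∧dy)/∂z
  = ∂/∂x (-2*y) - ∂/∂y (2*z) + ∂/∂z (-y).
Each of these terms simplifies to sums of mixed partials that cancel in pairs. The result is 0 (by equality of mixed partials for smooth functions — Schwarz / Clairaut).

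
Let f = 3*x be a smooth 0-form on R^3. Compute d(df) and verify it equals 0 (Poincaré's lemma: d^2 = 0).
d(df) = 0

Step 1: df = sum_i (∂f/∂x_i) dx_i = (3) dx + (0) dy + (0) dz.
Step 2: Apply d again. Using the 1-form formula, the coefficient of dx ∧ dy in d(df) is ∂^2 f/∂x ∂y - ∂^2 f/∂y ∂x = (0) - (0) = 0 (equality of mixed partials for smooth f).
Similarly for dx ∧ dz and dy ∧ dz — all coefficients vanish. So d(df) = 0.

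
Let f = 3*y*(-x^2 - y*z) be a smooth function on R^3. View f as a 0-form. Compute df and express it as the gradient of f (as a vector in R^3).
df = (-6*x*y) dx + (-3*x^2 - 6*y*z) dy + (-3*y^2) dz; grad f = (-6*x*y, -3*x^2 - 6*y*z, -3*y^2)

For a 0-form f, d f = (∂f/∂x) dx + (∂f/∂y) dy + (∂f/∂z) dz. The components of the vector representation are exactly the entries of grad f in Cartesian coordinates:
  ∂f/∂x = -6*x*y
  ∂f/∂y = -3*x^2 - 6*y*z
  ∂f/∂z = -3*y^2.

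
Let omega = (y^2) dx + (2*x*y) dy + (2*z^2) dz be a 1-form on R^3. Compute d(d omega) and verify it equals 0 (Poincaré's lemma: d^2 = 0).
d(d omega) = 0

Step 1: d omega = sum_{i<j} (∂f_j/∂x_i - ∂f_i/∂x_j) dx_i ∧ dx_j:
  coeff of dx ∧ dy: 0
  coeff of dx ∧ dz: 0
  coeff of dy ∧ dz: 0
Step 2: Apply d again to each 2-form coefficient. The only possible 3-form in R^3 is dx ∧ dy ∧ dz, with coefficient
  ∂(coeff of dy∧dz)/∂x - ∂(coeff of dx∧dz)/∂y + ∂(coeff of dx∧dy)/∂z
  = ∂/∂x (0) - ∂/∂y (0) + ∂/∂z (0).
Each of these terms simplifies to sums of mixed partials that cancel in pairs. The result is 0 (by equality of mixed partials for smooth functions — Schwarz / Clairaut).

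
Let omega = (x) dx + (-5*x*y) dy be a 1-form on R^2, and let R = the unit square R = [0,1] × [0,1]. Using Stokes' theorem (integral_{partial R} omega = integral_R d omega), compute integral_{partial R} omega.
integral_(partial R) omega = -5/2

Stokes: integral_partial_R omega = integral_R d omega with d omega = (∂Q/∂x - ∂P/∂y) dx ∧ dy.
  ∂Q/∂x = -5*y
  ∂P/∂y = 0
  integrand = ∂Q/∂x - ∂P/∂y = -5*y.
Integrating over R: integral_0^1 integral_0^1 (-5*y) dx dy = -5/2.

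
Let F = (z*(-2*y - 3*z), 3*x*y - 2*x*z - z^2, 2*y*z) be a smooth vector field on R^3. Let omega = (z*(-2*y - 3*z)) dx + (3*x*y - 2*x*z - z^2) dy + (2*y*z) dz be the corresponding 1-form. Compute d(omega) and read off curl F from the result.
d(omega) = (2*x + 4*z) dy ∧ dz + (-2*y - 6*z) dz ∧ dx + (3*y) dx ∧ dy; curl F = (2*x + 4*z, -2*y - 6*z, 3*y)

d omega = sum_{i<j} (∂f_j/∂x_i - ∂f_i/∂x_j) dx_i ∧ dx_j. Under the identification (dy ∧ dz, dz ∧ dx, dx ∧ dy) ↔ (e_x, e_y, e_z), the coefficients are exactly the components of curl F. Compute:
  ∂R/∂y - ∂Q/∂z = (2*z) - (-2*x - 2*z) = 2*x + 4*z
  ∂P/∂z - ∂R/∂x = (-2*y - 6*z) - (0) = -2*y - 6*z
  ∂Q/∂x - ∂P/∂y = (3*y - 2*z) - (-2*z) = 3*y.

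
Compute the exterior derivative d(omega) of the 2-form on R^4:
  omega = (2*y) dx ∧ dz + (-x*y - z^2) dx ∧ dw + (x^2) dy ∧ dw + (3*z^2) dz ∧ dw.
d(omega) = (-2) dx ∧ dy ∧ dz + (3*x) dx ∧ dy ∧ dw + (2*z) dx ∧ dz ∧ dw

For a 2-form omega = sum_{i<j} g_{ij} dx_i ∧ dx_j, the exterior derivative is
  d(omega) = sum_{i<j} d(g_{ij}) ∧ dx_i ∧ dx_j = sum_{i<j, k} (∂g_{ij}/∂x_k) dx_k ∧ dx_i ∧ dx_j.
Expand each term, using dx_k ∧ dx_i ∧ dx_j = sgn(permutation) dx_{(a)} ∧ dx_{(b)} ∧ dx_{(c)} with (a < b < c) sorted:
  d(2*y) includes (∂/∂y)(2*y) dy = (2) dy, which multiplied by dx ∧ dz gives (-2) dx ∧ dy ∧ dz
  d(-x*y - z^2) includes (∂/∂y)(-x*y - z^2) dy = (-x) dy, which multiplied by dx ∧ dw gives (x) dx ∧ dy ∧ dw
  d(-x*y - z^2) includes (∂/∂z)(-x*y - z^2) dz = (-2*z) dz, which multiplied by dx ∧ dw gives (2*z) dx ∧ dz ∧ dw
  d(x^2) includes (∂/∂x)(x^2) dx = (2*x) dx, which multiplied by dy ∧ dw gives (2*x) dx ∧ dy ∧ dw
Collecting like 3-forms: d(omega) = (-2) dx ∧ dy ∧ dz + (3*x) dx ∧ dy ∧ dw + (2*z) dx ∧ dz ∧ dw.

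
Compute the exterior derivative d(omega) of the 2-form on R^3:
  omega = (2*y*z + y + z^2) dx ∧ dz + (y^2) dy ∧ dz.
d(omega) = (-2*z - 1) dx ∧ dy ∧ dz

For a 2-form omega = sum_{i<j} g_{ij} dx_i ∧ dx_j, the exterior derivative is
  d(omega) = sum_{i<j} d(g_{ij}) ∧ dx_i ∧ dx_j = sum_{i<j, k} (∂g_{ij}/∂x_k) dx_k ∧ dx_i ∧ dx_j.
Expand each term, using dx_k ∧ dx_i ∧ dx_j = sgn(permutation) dx_{(a)} ∧ dx_{(b)} ∧ dx_{(c)} with (a < b < c) sorted:
  d(2*y*z + y + z^2) includes (∂/∂y)(2*y*z + y + z^2) dy = (2*z + 1) dy, which multiplied by dx ∧ dz gives (-2*z - 1) dx ∧ dy ∧ dz
Collecting like 3-forms: d(omega) = (-2*z - 1) dx ∧ dy ∧ dz.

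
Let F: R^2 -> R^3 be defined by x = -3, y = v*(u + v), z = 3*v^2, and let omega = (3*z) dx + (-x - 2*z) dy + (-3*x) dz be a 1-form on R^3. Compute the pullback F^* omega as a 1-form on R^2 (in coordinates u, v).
F^* omega = (-6*v^3 + 3*v) du + (-6*u*v^2 + 3*u - 12*v^3 + 60*v) dv

Using F^*(f dg) = (f ∘ F) d(g ∘ F), substitute each coordinate x_i by F_i(u, v) in f_i, and replace dx_i by d F_i = (∂F_i/∂u) du + (∂F_i/∂v) dv.
  For the x component: f_1(F) = 9*v^2; d F_1 = (0) du + (0) dv
  For the y component: f_2(F) = 3 - 6*v^2; d F_2 = (v) du + (u + 2*v) dv
  For the z component: f_3(F) = 9; d F_3 = (0) du + (6*v) dv
Combining and collecting du, dv coefficients:
  coeff of du: -6*v^3 + 3*v
  coeff of dv: -6*u*v^2 + 3*u - 12*v^3 + 60*v
F^* omega = (-6*v^3 + 3*v) du + (-6*u*v^2 + 3*u - 12*v^3 + 60*v) dv.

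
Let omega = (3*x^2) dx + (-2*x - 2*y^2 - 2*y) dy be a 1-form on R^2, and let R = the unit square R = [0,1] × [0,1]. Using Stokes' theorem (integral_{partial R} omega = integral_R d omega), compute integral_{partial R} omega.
integral_(partial R) omega = -2

Stokes: integral_partial_R omega = integral_R d omega with d omega = (∂Q/∂x - ∂P/∂y) dx ∧ dy.
  ∂Q/∂x = -2
  ∂P/∂y = 0
  integrand = ∂Q/∂x - ∂P/∂y = -2.
Integrating over R: integral_0^1 integral_0^1 (-2) dx dy = -2.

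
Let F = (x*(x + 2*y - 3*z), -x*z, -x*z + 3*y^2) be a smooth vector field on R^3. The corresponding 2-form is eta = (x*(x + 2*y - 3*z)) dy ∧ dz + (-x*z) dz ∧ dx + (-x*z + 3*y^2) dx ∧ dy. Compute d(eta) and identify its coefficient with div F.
d(eta) = (x + 2*y - 3*z) dx ∧ dy ∧ dz; div F = x + 2*y - 3*z

For a 2-form in R^3 of the form above, applying d gives a 3-form with coefficient ∂P/∂x + ∂Q/∂y + ∂R/∂z:
  ∂P/∂x = 2*x + 2*y - 3*z
  ∂Q/∂y = 0
  ∂R/∂z = -x
Sum = x + 2*y - 3*z, which is exactly div F.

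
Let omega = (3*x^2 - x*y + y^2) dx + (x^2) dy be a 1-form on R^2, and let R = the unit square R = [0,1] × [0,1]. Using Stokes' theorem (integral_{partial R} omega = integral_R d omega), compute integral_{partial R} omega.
integral_(partial R) omega = 1/2

Stokes: integral_partial_R omega = integral_R d omega with d omega = (∂Q/∂x - ∂P/∂y) dx ∧ dy.
  ∂Q/∂x = 2*x
  ∂P/∂y = -x + 2*y
  integrand = ∂Q/∂x - ∂P/∂y = 3*x - 2*y.
Integrating over R: integral_0^1 integral_0^1 (3*x - 2*y) dx dy = 1/2.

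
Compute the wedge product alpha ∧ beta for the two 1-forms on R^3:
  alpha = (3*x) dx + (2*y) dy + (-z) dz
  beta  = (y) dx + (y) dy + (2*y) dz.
alpha ∧ beta = (y*(3*x - 2*y)) dx ∧ dy + (y*(6*x + z)) dx ∧ dz + (y*(4*y + z)) dy ∧ dz

Distribute the wedge, using dx_i ∧ dx_j = -dx_j ∧ dx_i and dx_i ∧ dx_i = 0. For each pair (i, j) with i < j, the coefficient of dx_i ∧ dx_j in alpha ∧ beta is (alpha_i * beta_j - alpha_j * beta_i). Collecting: alpha ∧ beta = (y*(3*x - 2*y)) dx ∧ dy + (y*(6*x + z)) dx ∧ dz + (y*(4*y + z)) dy ∧ dz.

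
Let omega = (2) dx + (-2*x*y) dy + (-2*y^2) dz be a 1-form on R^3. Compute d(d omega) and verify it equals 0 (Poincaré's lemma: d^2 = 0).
d(d omega) = 0

Step 1: d omega = sum_{i<j} (∂f_j/∂x_i - ∂f_i/∂x_j) dx_i ∧ dx_j:
  coeff of dx ∧ dy: -2*y
  coeff of dx ∧ dz: 0
  coeff of dy ∧ dz: -4*y
Step 2: Apply d again to each 2-form coefficient. The only possible 3-form in R^3 is dx ∧ dy ∧ dz, with coefficient
  ∂(coeff of dy∧dz)/∂x - ∂(coeff of dx∧dz)/∂y + ∂(coeff of dx∧dy)/∂z
  = ∂/∂x (-4*y) - ∂/∂y (0) + ∂/∂z (-2*y).
Each of these terms simplifies to sums of mixed partials that cancel in pairs. The result is 0 (by equality of mixed partials for smooth functions — Schwarz / Clairaut).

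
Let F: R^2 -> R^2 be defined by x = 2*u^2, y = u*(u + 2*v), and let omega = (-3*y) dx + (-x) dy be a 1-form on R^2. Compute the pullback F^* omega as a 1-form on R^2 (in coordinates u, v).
F^* omega = (u^2*(-16*u - 28*v)) du + (-4*u^3) dv

Using F^*(f dg) = (f ∘ F) d(g ∘ F), substitute each coordinate x_i by F_i(u, v) in f_i, and replace dx_i by d F_i = (∂F_i/∂u) du + (∂F_i/∂v) dv.
  For the x component: f_1(F) = 3*u*(-u - 2*v); d F_1 = (4*u) du + (0) dv
  For the y component: f_2(F) = -2*u^2; d F_2 = (2*u + 2*v) du + (2*u) dv
Combining and collecting du, dv coefficients:
  coeff of du: u^2*(-16*u - 28*v)
  coeff of dv: -4*u^3
F^* omega = (u^2*(-16*u - 28*v)) du + (-4*u^3) dv.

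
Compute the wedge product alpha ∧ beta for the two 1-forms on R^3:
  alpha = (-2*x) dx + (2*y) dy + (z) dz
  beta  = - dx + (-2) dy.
alpha ∧ beta = (4*x + 2*y) dx ∧ dy + (z) dx ∧ dz + (2*z) dy ∧ dz

Distribute the wedge, using dx_i ∧ dx_j = -dx_j ∧ dx_i and dx_i ∧ dx_i = 0. For each pair (i, j) with i < j, the coefficient of dx_i ∧ dx_j in alpha ∧ beta is (alpha_i * beta_j - alpha_j * beta_i). Collecting: alpha ∧ beta = (4*x + 2*y) dx ∧ dy + (z) dx ∧ dz + (2*z) dy ∧ dz.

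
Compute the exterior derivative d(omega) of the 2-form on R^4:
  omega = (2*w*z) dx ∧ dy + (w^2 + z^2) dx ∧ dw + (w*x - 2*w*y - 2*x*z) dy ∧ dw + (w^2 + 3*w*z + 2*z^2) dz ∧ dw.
d(omega) = (2*w) dx ∧ dy ∧ dz + (w) dx ∧ dy ∧ dw + (-2*z) dx ∧ dz ∧ dw + (2*x) dy ∧ dz ∧ dw

For a 2-form omega = sum_{i<j} g_{ij} dx_i ∧ dx_j, the exterior derivative is
  d(omega) = sum_{i<j} d(g_{ij}) ∧ dx_i ∧ dx_j = sum_{i<j, k} (∂g_{ij}/∂x_k) dx_k ∧ dx_i ∧ dx_j.
Expand each term, using dx_k ∧ dx_i ∧ dx_j = sgn(permutation) dx_{(a)} ∧ dx_{(b)} ∧ dx_{(c)} with (a < b < c) sorted:
  d(2*w*z) includes (∂/∂z)(2*w*z) dz = (2*w) dz, which multiplied by dx ∧ dy gives (2*w) dx ∧ dy ∧ dz
  d(2*w*z) includes (∂/∂w)(2*w*z) dw = (2*z) dw, which multiplied by dx ∧ dy gives (2*z) dx ∧ dy ∧ dw
  d(w^2 + z^2) includes (∂/∂z)(w^2 + z^2) dz = (2*z) dz, which multiplied by dx ∧ dw gives (-2*z) dx ∧ dz ∧ dw
  d(w*x - 2*w*y - 2*x*z) includes (∂/∂x)(w*x - 2*w*y - 2*x*z) dx = (w - 2*z) dx, which multiplied by dy ∧ dw gives (w - 2*z) dx ∧ dy ∧ dw
  d(w*x - 2*w*y - 2*x*z) includes (∂/∂z)(w*x - 2*w*y - 2*x*z) dz = (-2*x) dz, which multiplied by dy ∧ dw gives (2*x) dy ∧ dz ∧ dw
Collecting like 3-forms: d(omega) = (2*w) dx ∧ dy ∧ dz + (w) dx ∧ dy ∧ dw + (-2*z) dx ∧ dz ∧ dw + (2*x) dy ∧ dz ∧ dw.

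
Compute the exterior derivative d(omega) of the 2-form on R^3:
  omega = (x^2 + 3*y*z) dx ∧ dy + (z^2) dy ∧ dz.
d(omega) = (3*y) dx ∧ dy ∧ dz

For a 2-form omega = sum_{i<j} g_{ij} dx_i ∧ dx_j, the exterior derivative is
  d(omega) = sum_{i<j} d(g_{ij}) ∧ dx_i ∧ dx_j = sum_{i<j, k} (∂g_{ij}/∂x_k) dx_k ∧ dx_i ∧ dx_j.
Expand each term, using dx_k ∧ dx_i ∧ dx_j = sgn(permutation) dx_{(a)} ∧ dx_{(b)} ∧ dx_{(c)} with (a < b < c) sorted:
  d(x^2 + 3*y*z) includes (∂/∂z)(x^2 + 3*y*z) dz = (3*y) dz, which multiplied by dx ∧ dy gives (3*y) dx ∧ dy ∧ dz
Collecting like 3-forms: d(omega) = (3*y) dx ∧ dy ∧ dz.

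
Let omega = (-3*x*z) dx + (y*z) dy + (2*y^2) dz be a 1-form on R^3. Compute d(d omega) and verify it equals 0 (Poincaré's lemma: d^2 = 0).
d(d omega) = 0

Step 1: d omega = sum_{i<j} (∂f_j/∂x_i - ∂f_i/∂x_j) dx_i ∧ dx_j:
  coeff of dx ∧ dy: 0
  coeff of dx ∧ dz: 3*x
  coeff of dy ∧ dz: 3*y
Step 2: Apply d again to each 2-form coefficient. The only possible 3-form in R^3 is dx ∧ dy ∧ dz, with coefficient
  ∂(coeff of dy∧dz)/∂x - ∂(coeff of dx∧dz)/∂y + ∂(coeff of dx∧dy)/∂z
  = ∂/∂x (3*y) - ∂/∂y (3*x) + ∂/∂z (0).
Each of these terms simplifies to sums of mixed partials that cancel in pairs. The result is 0 (by equality of mixed partials for smooth functions — Schwarz / Clairaut).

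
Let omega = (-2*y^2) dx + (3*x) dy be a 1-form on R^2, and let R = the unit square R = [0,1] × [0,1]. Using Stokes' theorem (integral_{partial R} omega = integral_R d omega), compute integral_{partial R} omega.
integral_(partial R) omega = 5

Stokes: integral_partial_R omega = integral_R d omega with d omega = (∂Q/∂x - ∂P/∂y) dx ∧ dy.
  ∂Q/∂x = 3
  ∂P/∂y = -4*y
  integrand = ∂Q/∂x - ∂P/∂y = 4*y + 3.
Integrating over R: integral_0^1 integral_0^1 (4*y + 3) dx dy = 5.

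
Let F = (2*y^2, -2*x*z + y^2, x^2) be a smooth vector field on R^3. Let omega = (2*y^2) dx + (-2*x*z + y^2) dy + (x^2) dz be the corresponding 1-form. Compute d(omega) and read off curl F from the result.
d(omega) = (2*x) dy ∧ dz + (-2*x) dz ∧ dx + (-4*y - 2*z) dx ∧ dy; curl F = (2*x, -2*x, -4*y - 2*z)

d omega = sum_{i<j} (∂f_j/∂x_i - ∂f_i/∂x_j) dx_i ∧ dx_j. Under the identification (dy ∧ dz, dz ∧ dx, dx ∧ dy) ↔ (e_x, e_y, e_z), the coefficients are exactly the components of curl F. Compute:
  ∂R/∂y - ∂Q/∂z = (0) - (-2*x) = 2*x
  ∂P/∂z - ∂R/∂x = (0) - (2*x) = -2*x
  ∂Q/∂x - ∂P/∂y = (-2*z) - (4*y) = -4*y - 2*z.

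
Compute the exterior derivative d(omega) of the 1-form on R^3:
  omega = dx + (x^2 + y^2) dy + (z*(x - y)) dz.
d(omega) = (2*x) dx ∧ dy + (z) dx ∧ dz + (-z) dy ∧ dz

For a 1-form omega = sum_i f_i dx_i, the exterior derivative is
  d(omega) = sum_{i < j} (∂f_j/∂x_i - ∂f_i/∂x_j) dx_i ∧ dx_j.
  coefficient of dx ∧ dy: ∂f_2/∂x - ∂f_1/∂y = ∂(x^2 + y^2)/∂x - ∂(1)/∂y = 2*x
  coefficient of dx ∧ dz: ∂f_3/∂x - ∂f_1/∂z = ∂(z*(x - y))/∂x - ∂(1)/∂z = z
  coefficient of dy ∧ dz: ∂f_3/∂y - ∂f_2/∂z = ∂(z*(x - y))/∂y - ∂(x^2 + y^2)/∂z = -z
Assembling: d(omega) = (2*x) dx ∧ dy + (z) dx ∧ dz + (-z) dy ∧ dz.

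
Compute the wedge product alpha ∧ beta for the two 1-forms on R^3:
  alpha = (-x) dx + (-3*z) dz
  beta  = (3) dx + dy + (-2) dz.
alpha ∧ beta = (-x) dx ∧ dy + (2*x + 9*z) dx ∧ dz + (3*z) dy ∧ dz

Distribute the wedge, using dx_i ∧ dx_j = -dx_j ∧ dx_i and dx_i ∧ dx_i = 0. For each pair (i, j) with i < j, the coefficient of dx_i ∧ dx_j in alpha ∧ beta is (alpha_i * beta_j - alpha_j * beta_i). Collecting: alpha ∧ beta = (-x) dx ∧ dy + (2*x + 9*z) dx ∧ dz + (3*z) dy ∧ dz.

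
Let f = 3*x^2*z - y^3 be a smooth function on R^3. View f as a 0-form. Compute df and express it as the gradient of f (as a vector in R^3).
df = (6*x*z) dx + (-3*y^2) dy + (3*x^2) dz; grad f = (6*x*z, -3*y^2, 3*x^2)

For a 0-form f, d f = (∂f/∂x) dx + (∂f/∂y) dy + (∂f/∂z) dz. The components of the vector representation are exactly the entries of grad f in Cartesian coordinates:
  ∂f/∂x = 6*x*z
  ∂f/∂y = -3*y^2
  ∂f/∂z = 3*x^2.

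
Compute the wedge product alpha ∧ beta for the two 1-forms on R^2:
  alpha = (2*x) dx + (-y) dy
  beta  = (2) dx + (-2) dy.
alpha ∧ beta = (-4*x + 2*y) dx ∧ dy

Distribute the wedge, using dx_i ∧ dx_j = -dx_j ∧ dx_i and dx_i ∧ dx_i = 0. For each pair (i, j) with i < j, the coefficient of dx_i ∧ dx_j in alpha ∧ beta is (alpha_i * beta_j - alpha_j * beta_i). Collecting: alpha ∧ beta = (-4*x + 2*y) dx ∧ dy.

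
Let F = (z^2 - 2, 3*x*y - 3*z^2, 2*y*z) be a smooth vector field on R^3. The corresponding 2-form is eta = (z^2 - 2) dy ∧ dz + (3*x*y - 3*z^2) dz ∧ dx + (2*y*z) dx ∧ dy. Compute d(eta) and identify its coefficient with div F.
d(eta) = (3*x + 2*y) dx ∧ dy ∧ dz; div F = 3*x + 2*y

For a 2-form in R^3 of the form above, applying d gives a 3-form with coefficient ∂P/∂x + ∂Q/∂y + ∂R/∂z:
  ∂P/∂x = 0
  ∂Q/∂y = 3*x
  ∂R/∂z = 2*y
Sum = 3*x + 2*y, which is exactly div F.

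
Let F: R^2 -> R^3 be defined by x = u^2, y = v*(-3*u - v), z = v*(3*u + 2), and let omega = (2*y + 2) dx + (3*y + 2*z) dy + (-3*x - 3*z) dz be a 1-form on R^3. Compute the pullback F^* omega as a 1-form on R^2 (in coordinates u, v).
F^* omega = (-21*u^2*v - 22*u*v^2 + 4*u + 9*v^3 - 30*v^2) du + (-9*u^3 - 18*u^2*v - 6*u^2 + 15*u*v^2 - 48*u*v + 6*v^3 - 8*v^2 - 12*v) dv

Using F^*(f dg) = (f ∘ F) d(g ∘ F), substitute each coordinate x_i by F_i(u, v) in f_i, and replace dx_i by d F_i = (∂F_i/∂u) du + (∂F_i/∂v) dv.
  For the x component: f_1(F) = -6*u*v - 2*v^2 + 2; d F_1 = (2*u) du + (0) dv
  For the y component: f_2(F) = v*(-3*u - 3*v + 4); d F_2 = (-3*v) du + (-3*u - 2*v) dv
  For the z component: f_3(F) = -3*u^2 - 9*u*v - 6*v; d F_3 = (3*v) du + (3*u + 2) dv
Combining and collecting du, dv coefficients:
  coeff of du: -21*u^2*v - 22*u*v^2 + 4*u + 9*v^3 - 30*v^2
  coeff of dv: -9*u^3 - 18*u^2*v - 6*u^2 + 15*u*v^2 - 48*u*v + 6*v^3 - 8*v^2 - 12*v
F^* omega = (-21*u^2*v - 22*u*v^2 + 4*u + 9*v^3 - 30*v^2) du + (-9*u^3 - 18*u^2*v - 6*u^2 + 15*u*v^2 - 48*u*v + 6*v^3 - 8*v^2 - 12*v) dv.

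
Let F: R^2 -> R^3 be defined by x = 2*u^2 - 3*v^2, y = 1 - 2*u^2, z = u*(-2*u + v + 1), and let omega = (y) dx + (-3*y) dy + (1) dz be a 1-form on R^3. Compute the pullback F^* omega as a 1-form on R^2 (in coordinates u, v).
F^* omega = (-32*u^3 + 12*u + v + 1) du + (12*u^2*v + u - 6*v) dv

Using F^*(f dg) = (f ∘ F) d(g ∘ F), substitute each coordinate x_i by F_i(u, v) in f_i, and replace dx_i by d F_i = (∂F_i/∂u) du + (∂F_i/∂v) dv.
  For the x component: f_1(F) = 1 - 2*u^2; d F_1 = (4*u) du + (-6*v) dv
  For the y component: f_2(F) = 6*u^2 - 3; d F_2 = (-4*u) du + (0) dv
  For the z component: f_3(F) = 1; d F_3 = (-4*u + v + 1) du + (u) dv
Combining and collecting du, dv coefficients:
  coeff of du: -32*u^3 + 12*u + v + 1
  coeff of dv: 12*u^2*v + u - 6*v
F^* omega = (-32*u^3 + 12*u + v + 1) du + (12*u^2*v + u - 6*v) dv.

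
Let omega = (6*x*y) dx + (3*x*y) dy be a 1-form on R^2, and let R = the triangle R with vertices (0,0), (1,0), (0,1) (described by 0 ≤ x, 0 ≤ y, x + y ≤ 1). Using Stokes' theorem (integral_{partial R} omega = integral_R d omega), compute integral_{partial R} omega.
integral_(partial R) omega = -1/2

Stokes: integral_partial_R omega = integral_R d omega with d omega = (∂Q/∂x - ∂P/∂y) dx ∧ dy.
  ∂Q/∂x = 3*y
  ∂P/∂y = 6*x
  integrand = ∂Q/∂x - ∂P/∂y = -6*x + 3*y.
Integrating over R: integral_0^1 integral_0^{1-x} (-6*x + 3*y) dy dx = -1/2.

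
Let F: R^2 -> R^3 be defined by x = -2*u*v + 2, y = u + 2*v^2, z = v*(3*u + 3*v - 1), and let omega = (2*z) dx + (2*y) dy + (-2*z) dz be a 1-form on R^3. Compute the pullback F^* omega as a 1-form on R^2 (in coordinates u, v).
F^* omega = (-30*u*v^2 + 2*u - 30*v^3 + 14*v^2) du + (2*v*(-15*u^2 - 33*u*v + 12*u - 10*v^2 + 9*v - 1)) dv

Using F^*(f dg) = (f ∘ F) d(g ∘ F), substitute each coordinate x_i by F_i(u, v) in f_i, and replace dx_i by d F_i = (∂F_i/∂u) du + (∂F_i/∂v) dv.
  For the x component: f_1(F) = 2*v*(3*u + 3*v - 1); d F_1 = (-2*v) du + (-2*u) dv
  For the y component: f_2(F) = 2*u + 4*v^2; d F_2 = (1) du + (4*v) dv
  For the z component: f_3(F) = 2*v*(-3*u - 3*v + 1); d F_3 = (3*v) du + (3*u + 6*v - 1) dv
Combining and collecting du, dv coefficients:
  coeff of du: -30*u*v^2 + 2*u - 30*v^3 + 14*v^2
  coeff of dv: 2*v*(-15*u^2 - 33*u*v + 12*u - 10*v^2 + 9*v - 1)
F^* omega = (-30*u*v^2 + 2*u - 30*v^3 + 14*v^2) du + (2*v*(-15*u^2 - 33*u*v + 12*u - 10*v^2 + 9*v - 1)) dv.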